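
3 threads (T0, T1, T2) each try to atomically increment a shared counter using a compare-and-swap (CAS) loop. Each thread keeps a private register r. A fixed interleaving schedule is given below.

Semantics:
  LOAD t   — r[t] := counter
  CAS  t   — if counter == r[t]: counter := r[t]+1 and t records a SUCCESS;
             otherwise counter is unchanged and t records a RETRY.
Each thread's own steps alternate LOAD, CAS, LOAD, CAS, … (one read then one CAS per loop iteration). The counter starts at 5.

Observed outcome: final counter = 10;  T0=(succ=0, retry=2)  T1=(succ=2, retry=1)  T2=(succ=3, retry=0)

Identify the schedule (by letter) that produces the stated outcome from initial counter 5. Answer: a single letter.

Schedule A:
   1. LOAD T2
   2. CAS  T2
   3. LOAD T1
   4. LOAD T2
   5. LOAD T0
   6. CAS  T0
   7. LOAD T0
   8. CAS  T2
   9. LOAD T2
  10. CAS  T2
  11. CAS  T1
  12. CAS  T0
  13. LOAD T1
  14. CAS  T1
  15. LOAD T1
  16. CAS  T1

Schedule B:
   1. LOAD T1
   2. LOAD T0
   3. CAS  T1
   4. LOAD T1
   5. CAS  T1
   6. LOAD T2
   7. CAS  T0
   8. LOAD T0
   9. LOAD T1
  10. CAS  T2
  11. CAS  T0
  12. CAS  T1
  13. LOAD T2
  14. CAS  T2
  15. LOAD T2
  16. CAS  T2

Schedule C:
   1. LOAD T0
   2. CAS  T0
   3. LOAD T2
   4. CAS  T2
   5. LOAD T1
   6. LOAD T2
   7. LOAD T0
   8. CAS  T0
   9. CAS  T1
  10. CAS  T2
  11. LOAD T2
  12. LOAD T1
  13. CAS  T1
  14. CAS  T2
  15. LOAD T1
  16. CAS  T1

B

Tracing schedule B:
   1) LOAD T1:  M=5  r_T1=5
   2) LOAD T0:  M=5  r_T0=5
   3) CAS  T1:  M=6  r_T1=5 ✓
   4) LOAD T1:  M=6  r_T1=6
   5) CAS  T1:  M=7  r_T1=6 ✓
   6) LOAD T2:  M=7  r_T2=7
   7) CAS  T0:  M=7  r_T0=5 ✗
   8) LOAD T0:  M=7  r_T0=7
   9) LOAD T1:  M=7  r_T1=7
  10) CAS  T2:  M=8  r_T2=7 ✓
  11) CAS  T0:  M=8  r_T0=7 ✗
  12) CAS  T1:  M=8  r_T1=7 ✗
  13) LOAD T2:  M=8  r_T2=8
  14) CAS  T2:  M=9  r_T2=8 ✓
  15) LOAD T2:  M=9  r_T2=9
  16) CAS  T2:  M=10  r_T2=9 ✓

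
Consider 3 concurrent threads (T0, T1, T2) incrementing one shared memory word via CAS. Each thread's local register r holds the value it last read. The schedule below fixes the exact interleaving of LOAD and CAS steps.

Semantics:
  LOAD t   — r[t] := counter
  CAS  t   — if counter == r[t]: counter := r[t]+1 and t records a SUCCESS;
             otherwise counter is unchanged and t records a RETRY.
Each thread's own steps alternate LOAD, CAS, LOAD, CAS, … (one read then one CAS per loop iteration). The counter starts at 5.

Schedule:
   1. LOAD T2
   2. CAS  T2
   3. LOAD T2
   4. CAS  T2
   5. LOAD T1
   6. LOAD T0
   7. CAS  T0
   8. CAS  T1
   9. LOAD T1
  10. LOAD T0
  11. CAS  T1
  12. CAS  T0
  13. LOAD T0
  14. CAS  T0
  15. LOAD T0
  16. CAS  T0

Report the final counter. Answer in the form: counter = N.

counter = 11

step 1: T2 LOAD ⇒ load; ctr=5 reg=5
step 2: T2 CAS ⇒ ok; ctr=6 reg=5
step 3: T2 LOAD ⇒ load; ctr=6 reg=6
step 4: T2 CAS ⇒ ok; ctr=7 reg=6
step 5: T1 LOAD ⇒ load; ctr=7 reg=7
step 6: T0 LOAD ⇒ load; ctr=7 reg=7
step 7: T0 CAS ⇒ ok; ctr=8 reg=7
step 8: T1 CAS ⇒ retry; ctr=8 reg=7
step 9: T1 LOAD ⇒ load; ctr=8 reg=8
step 10: T0 LOAD ⇒ load; ctr=8 reg=8
step 11: T1 CAS ⇒ ok; ctr=9 reg=8
step 12: T0 CAS ⇒ retry; ctr=9 reg=8
step 13: T0 LOAD ⇒ load; ctr=9 reg=9
step 14: T0 CAS ⇒ ok; ctr=10 reg=9
step 15: T0 LOAD ⇒ load; ctr=10 reg=10
step 16: T0 CAS ⇒ ok; ctr=11 reg=10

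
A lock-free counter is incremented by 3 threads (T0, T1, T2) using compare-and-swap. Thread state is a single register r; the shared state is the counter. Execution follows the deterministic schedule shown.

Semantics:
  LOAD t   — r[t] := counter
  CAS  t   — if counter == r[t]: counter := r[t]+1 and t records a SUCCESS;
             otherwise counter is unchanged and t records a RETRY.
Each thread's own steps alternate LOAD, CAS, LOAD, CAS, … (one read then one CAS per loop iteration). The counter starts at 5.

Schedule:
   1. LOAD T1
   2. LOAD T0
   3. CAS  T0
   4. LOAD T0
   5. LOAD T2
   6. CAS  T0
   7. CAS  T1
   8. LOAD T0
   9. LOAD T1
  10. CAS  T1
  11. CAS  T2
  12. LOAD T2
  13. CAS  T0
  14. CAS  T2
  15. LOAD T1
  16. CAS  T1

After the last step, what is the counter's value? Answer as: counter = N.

[1] T1.load  rd  (counter 5, T1.r 5)
[2] T0.load  rd  (counter 5, T0.r 5)
[3] T0.cas  hit  (counter 6, T0.r 5)
[4] T0.load  rd  (counter 6, T0.r 6)
[5] T2.load  rd  (counter 6, T2.r 6)
[6] T0.cas  hit  (counter 7, T0.r 6)
[7] T1.cas  miss  (counter 7, T1.r 5)
[8] T0.load  rd  (counter 7, T0.r 7)
[9] T1.load  rd  (counter 7, T1.r 7)
[10] T1.cas  hit  (counter 8, T1.r 7)
[11] T2.cas  miss  (counter 8, T2.r 6)
[12] T2.load  rd  (counter 8, T2.r 8)
[13] T0.cas  miss  (counter 8, T0.r 7)
[14] T2.cas  hit  (counter 9, T2.r 8)
[15] T1.load  rd  (counter 9, T1.r 9)
[16] T1.cas  hit  (counter 10, T1.r 9)

counter = 10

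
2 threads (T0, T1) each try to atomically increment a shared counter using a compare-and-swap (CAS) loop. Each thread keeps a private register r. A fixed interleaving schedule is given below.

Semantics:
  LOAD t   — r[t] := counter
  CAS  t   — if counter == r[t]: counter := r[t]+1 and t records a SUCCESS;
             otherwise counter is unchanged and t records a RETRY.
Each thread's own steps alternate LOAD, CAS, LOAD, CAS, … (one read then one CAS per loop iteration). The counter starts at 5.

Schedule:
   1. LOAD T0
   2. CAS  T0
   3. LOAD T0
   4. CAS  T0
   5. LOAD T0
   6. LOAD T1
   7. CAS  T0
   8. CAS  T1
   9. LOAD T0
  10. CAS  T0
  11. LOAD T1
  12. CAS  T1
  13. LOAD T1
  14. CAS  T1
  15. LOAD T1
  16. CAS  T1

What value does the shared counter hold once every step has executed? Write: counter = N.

step 1: T0 LOAD ⇒ load; ctr=5 reg=5
step 2: T0 CAS ⇒ ok; ctr=6 reg=5
step 3: T0 LOAD ⇒ load; ctr=6 reg=6
step 4: T0 CAS ⇒ ok; ctr=7 reg=6
step 5: T0 LOAD ⇒ load; ctr=7 reg=7
step 6: T1 LOAD ⇒ load; ctr=7 reg=7
step 7: T0 CAS ⇒ ok; ctr=8 reg=7
step 8: T1 CAS ⇒ retry; ctr=8 reg=7
step 9: T0 LOAD ⇒ load; ctr=8 reg=8
step 10: T0 CAS ⇒ ok; ctr=9 reg=8
step 11: T1 LOAD ⇒ load; ctr=9 reg=9
step 12: T1 CAS ⇒ ok; ctr=10 reg=9
step 13: T1 LOAD ⇒ load; ctr=10 reg=10
step 14: T1 CAS ⇒ ok; ctr=11 reg=10
step 15: T1 LOAD ⇒ load; ctr=11 reg=11
step 16: T1 CAS ⇒ ok; ctr=12 reg=11

counter = 12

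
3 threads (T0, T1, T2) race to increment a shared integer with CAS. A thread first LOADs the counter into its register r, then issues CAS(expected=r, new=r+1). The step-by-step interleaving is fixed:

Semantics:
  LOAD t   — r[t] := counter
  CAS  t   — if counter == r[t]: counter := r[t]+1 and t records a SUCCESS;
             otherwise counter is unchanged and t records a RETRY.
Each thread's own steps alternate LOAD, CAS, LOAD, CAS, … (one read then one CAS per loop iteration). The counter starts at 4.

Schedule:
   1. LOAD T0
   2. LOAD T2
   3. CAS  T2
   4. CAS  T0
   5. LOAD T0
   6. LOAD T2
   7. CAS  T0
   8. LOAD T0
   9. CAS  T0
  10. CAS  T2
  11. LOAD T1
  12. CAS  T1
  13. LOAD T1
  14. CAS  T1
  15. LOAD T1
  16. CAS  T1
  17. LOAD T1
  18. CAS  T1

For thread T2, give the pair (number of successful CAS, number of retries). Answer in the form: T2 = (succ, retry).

T2 = (1, 1)

#1 T0 reads 4
#2 T2 reads 4
#3 T2 CAS(4→5) writes; counter now 5
#4 T0 CAS(4→5) fails; counter now 5
#5 T0 reads 5
#6 T2 reads 5
#7 T0 CAS(5→6) writes; counter now 6
#8 T0 reads 6
#9 T0 CAS(6→7) writes; counter now 7
#10 T2 CAS(5→6) fails; counter now 7
#11 T1 reads 7
#12 T1 CAS(7→8) writes; counter now 8
#13 T1 reads 8
#14 T1 CAS(8→9) writes; counter now 9
#15 T1 reads 9
#16 T1 CAS(9→10) writes; counter now 10
#17 T1 reads 10
#18 T1 CAS(10→11) writes; counter now 11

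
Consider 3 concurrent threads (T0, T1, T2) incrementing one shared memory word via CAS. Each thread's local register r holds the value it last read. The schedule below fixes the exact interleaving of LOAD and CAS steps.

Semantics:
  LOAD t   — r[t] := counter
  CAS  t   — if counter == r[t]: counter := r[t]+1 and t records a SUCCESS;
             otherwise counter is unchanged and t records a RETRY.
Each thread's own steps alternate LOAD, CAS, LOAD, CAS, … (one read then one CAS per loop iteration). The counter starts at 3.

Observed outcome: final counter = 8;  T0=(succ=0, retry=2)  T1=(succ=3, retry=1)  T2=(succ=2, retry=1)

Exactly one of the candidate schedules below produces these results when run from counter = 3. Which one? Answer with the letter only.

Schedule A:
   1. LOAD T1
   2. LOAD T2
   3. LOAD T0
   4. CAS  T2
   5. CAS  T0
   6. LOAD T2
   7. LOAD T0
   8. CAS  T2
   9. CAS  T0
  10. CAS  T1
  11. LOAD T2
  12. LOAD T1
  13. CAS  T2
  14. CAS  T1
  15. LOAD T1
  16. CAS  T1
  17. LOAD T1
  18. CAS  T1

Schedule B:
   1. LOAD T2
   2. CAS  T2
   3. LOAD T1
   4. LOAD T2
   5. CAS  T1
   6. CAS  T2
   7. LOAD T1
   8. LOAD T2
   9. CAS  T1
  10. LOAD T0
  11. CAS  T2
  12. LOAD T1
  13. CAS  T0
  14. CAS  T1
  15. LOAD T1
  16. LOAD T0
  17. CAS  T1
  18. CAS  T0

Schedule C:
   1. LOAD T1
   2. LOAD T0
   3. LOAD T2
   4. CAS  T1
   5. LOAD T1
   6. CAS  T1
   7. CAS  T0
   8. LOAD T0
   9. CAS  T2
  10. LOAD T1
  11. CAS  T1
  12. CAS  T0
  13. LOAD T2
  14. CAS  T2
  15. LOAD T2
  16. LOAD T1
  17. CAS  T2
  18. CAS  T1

C

Simulating candidate C:
step 1: T1 LOAD ⇒ load; ctr=3 reg=3
step 2: T0 LOAD ⇒ load; ctr=3 reg=3
step 3: T2 LOAD ⇒ load; ctr=3 reg=3
step 4: T1 CAS ⇒ ok; ctr=4 reg=3
step 5: T1 LOAD ⇒ load; ctr=4 reg=4
step 6: T1 CAS ⇒ ok; ctr=5 reg=4
step 7: T0 CAS ⇒ retry; ctr=5 reg=3
step 8: T0 LOAD ⇒ load; ctr=5 reg=5
step 9: T2 CAS ⇒ retry; ctr=5 reg=3
step 10: T1 LOAD ⇒ load; ctr=5 reg=5
step 11: T1 CAS ⇒ ok; ctr=6 reg=5
step 12: T0 CAS ⇒ retry; ctr=6 reg=5
step 13: T2 LOAD ⇒ load; ctr=6 reg=6
step 14: T2 CAS ⇒ ok; ctr=7 reg=6
step 15: T2 LOAD ⇒ load; ctr=7 reg=7
step 16: T1 LOAD ⇒ load; ctr=7 reg=7
step 17: T2 CAS ⇒ ok; ctr=8 reg=7
step 18: T1 CAS ⇒ retry; ctr=8 reg=7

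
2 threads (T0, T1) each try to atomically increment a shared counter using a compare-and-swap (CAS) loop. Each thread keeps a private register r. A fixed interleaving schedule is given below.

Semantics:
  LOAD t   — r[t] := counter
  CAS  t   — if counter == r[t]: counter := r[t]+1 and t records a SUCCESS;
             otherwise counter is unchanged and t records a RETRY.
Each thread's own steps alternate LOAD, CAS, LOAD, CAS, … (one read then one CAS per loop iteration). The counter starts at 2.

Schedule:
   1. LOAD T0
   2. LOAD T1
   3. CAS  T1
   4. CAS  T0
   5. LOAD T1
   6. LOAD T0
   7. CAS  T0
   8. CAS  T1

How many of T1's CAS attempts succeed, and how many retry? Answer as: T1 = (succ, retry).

T1 = (1, 1)

#1 T0 reads 2
#2 T1 reads 2
#3 T1 CAS(2→3) writes; counter now 3
#4 T0 CAS(2→3) fails; counter now 3
#5 T1 reads 3
#6 T0 reads 3
#7 T0 CAS(3→4) writes; counter now 4
#8 T1 CAS(3→4) fails; counter now 4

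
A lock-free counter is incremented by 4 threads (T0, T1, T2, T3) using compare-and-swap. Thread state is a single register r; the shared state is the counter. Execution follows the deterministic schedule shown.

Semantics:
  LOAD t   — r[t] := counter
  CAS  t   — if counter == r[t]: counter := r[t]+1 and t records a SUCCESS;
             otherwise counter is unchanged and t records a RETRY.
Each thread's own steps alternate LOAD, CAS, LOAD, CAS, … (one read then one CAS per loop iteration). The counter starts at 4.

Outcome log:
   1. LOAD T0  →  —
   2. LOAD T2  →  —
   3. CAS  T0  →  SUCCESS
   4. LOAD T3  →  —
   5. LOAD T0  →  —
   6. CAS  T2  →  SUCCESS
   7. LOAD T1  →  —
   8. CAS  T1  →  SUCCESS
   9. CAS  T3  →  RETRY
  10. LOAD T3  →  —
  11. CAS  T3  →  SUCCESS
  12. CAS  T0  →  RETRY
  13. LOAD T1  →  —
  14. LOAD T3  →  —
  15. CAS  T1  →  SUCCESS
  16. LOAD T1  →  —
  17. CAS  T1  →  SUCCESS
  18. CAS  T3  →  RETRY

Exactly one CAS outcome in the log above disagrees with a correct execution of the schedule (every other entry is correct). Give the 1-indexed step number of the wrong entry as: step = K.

step = 6

Reference trace:
   1) LOAD T0:  M=4  r_T0=4
   2) LOAD T2:  M=4  r_T2=4
   3) CAS  T0:  M=5  r_T0=4 ✓
   4) LOAD T3:  M=5  r_T3=5
   5) LOAD T0:  M=5  r_T0=5
   6) CAS  T2:  M=5  r_T2=4 ✗
   7) LOAD T1:  M=5  r_T1=5
   8) CAS  T1:  M=6  r_T1=5 ✓
   9) CAS  T3:  M=6  r_T3=5 ✗
  10) LOAD T3:  M=6  r_T3=6
  11) CAS  T3:  M=7  r_T3=6 ✓
  12) CAS  T0:  M=7  r_T0=5 ✗
  13) LOAD T1:  M=7  r_T1=7
  14) LOAD T3:  M=7  r_T3=7
  15) CAS  T1:  M=8  r_T1=7 ✓
  16) LOAD T1:  M=8  r_T1=8
  17) CAS  T1:  M=9  r_T1=8 ✓
  18) CAS  T3:  M=9  r_T3=7 ✗
Flip is step 6.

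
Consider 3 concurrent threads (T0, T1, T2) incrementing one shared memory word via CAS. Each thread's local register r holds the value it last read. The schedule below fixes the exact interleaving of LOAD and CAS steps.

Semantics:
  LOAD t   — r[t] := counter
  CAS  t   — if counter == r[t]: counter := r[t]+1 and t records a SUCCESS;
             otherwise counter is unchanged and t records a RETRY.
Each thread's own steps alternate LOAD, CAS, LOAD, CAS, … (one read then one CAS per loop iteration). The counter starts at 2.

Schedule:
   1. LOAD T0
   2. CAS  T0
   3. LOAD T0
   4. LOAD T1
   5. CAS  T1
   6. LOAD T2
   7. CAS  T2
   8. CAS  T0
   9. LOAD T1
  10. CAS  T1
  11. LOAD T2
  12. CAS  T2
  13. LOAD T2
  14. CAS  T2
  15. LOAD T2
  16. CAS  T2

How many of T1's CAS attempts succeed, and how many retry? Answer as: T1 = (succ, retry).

   1) LOAD T0:  M=2  r_T0=2
   2) CAS  T0:  M=3  r_T0=2 ✓
   3) LOAD T0:  M=3  r_T0=3
   4) LOAD T1:  M=3  r_T1=3
   5) CAS  T1:  M=4  r_T1=3 ✓
   6) LOAD T2:  M=4  r_T2=4
   7) CAS  T2:  M=5  r_T2=4 ✓
   8) CAS  T0:  M=5  r_T0=3 ✗
   9) LOAD T1:  M=5  r_T1=5
  10) CAS  T1:  M=6  r_T1=5 ✓
  11) LOAD T2:  M=6  r_T2=6
  12) CAS  T2:  M=7  r_T2=6 ✓
  13) LOAD T2:  M=7  r_T2=7
  14) CAS  T2:  M=8  r_T2=7 ✓
  15) LOAD T2:  M=8  r_T2=8
  16) CAS  T2:  M=9  r_T2=8 ✓

T1 = (2, 0)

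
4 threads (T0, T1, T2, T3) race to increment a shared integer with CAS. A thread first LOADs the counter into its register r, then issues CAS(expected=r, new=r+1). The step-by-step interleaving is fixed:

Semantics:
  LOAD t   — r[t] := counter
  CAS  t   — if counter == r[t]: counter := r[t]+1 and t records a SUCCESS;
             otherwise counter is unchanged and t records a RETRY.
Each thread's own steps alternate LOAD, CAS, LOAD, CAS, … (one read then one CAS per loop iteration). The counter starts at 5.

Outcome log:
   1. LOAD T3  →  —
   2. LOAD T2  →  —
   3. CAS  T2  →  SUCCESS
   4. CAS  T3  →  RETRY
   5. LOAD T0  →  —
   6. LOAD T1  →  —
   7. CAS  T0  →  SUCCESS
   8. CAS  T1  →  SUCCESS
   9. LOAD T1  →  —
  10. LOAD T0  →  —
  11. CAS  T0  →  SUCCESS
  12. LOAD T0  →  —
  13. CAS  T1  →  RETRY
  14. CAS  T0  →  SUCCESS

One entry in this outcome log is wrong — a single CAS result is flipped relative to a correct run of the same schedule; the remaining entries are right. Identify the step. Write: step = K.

Reference trace:
[1] T3.load  rd  (counter 5, T3.r 5)
[2] T2.load  rd  (counter 5, T2.r 5)
[3] T2.cas  hit  (counter 6, T2.r 5)
[4] T3.cas  miss  (counter 6, T3.r 5)
[5] T0.load  rd  (counter 6, T0.r 6)
[6] T1.load  rd  (counter 6, T1.r 6)
[7] T0.cas  hit  (counter 7, T0.r 6)
[8] T1.cas  miss  (counter 7, T1.r 6)
[9] T1.load  rd  (counter 7, T1.r 7)
[10] T0.load  rd  (counter 7, T0.r 7)
[11] T0.cas  hit  (counter 8, T0.r 7)
[12] T0.load  rd  (counter 8, T0.r 8)
[13] T1.cas  miss  (counter 8, T1.r 7)
[14] T0.cas  hit  (counter 9, T0.r 8)
Log disagrees first at step 8.

step = 8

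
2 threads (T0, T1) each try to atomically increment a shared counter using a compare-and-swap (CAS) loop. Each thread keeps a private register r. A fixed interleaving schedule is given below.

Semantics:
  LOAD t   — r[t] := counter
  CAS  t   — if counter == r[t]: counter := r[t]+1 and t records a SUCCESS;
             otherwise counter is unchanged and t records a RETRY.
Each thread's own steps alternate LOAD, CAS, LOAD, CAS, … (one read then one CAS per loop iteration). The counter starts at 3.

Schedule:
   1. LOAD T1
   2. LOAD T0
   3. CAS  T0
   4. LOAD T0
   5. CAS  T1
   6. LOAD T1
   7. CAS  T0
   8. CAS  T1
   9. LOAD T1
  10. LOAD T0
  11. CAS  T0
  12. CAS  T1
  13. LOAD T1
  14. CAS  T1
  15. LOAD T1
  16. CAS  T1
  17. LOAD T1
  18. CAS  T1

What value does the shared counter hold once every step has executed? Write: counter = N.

counter = 9

   1) LOAD T1:  M=3  r_T1=3
   2) LOAD T0:  M=3  r_T0=3
   3) CAS  T0:  M=4  r_T0=3 ✓
   4) LOAD T0:  M=4  r_T0=4
   5) CAS  T1:  M=4  r_T1=3 ✗
   6) LOAD T1:  M=4  r_T1=4
   7) CAS  T0:  M=5  r_T0=4 ✓
   8) CAS  T1:  M=5  r_T1=4 ✗
   9) LOAD T1:  M=5  r_T1=5
  10) LOAD T0:  M=5  r_T0=5
  11) CAS  T0:  M=6  r_T0=5 ✓
  12) CAS  T1:  M=6  r_T1=5 ✗
  13) LOAD T1:  M=6  r_T1=6
  14) CAS  T1:  M=7  r_T1=6 ✓
  15) LOAD T1:  M=7  r_T1=7
  16) CAS  T1:  M=8  r_T1=7 ✓
  17) LOAD T1:  M=8  r_T1=8
  18) CAS  T1:  M=9  r_T1=8 ✓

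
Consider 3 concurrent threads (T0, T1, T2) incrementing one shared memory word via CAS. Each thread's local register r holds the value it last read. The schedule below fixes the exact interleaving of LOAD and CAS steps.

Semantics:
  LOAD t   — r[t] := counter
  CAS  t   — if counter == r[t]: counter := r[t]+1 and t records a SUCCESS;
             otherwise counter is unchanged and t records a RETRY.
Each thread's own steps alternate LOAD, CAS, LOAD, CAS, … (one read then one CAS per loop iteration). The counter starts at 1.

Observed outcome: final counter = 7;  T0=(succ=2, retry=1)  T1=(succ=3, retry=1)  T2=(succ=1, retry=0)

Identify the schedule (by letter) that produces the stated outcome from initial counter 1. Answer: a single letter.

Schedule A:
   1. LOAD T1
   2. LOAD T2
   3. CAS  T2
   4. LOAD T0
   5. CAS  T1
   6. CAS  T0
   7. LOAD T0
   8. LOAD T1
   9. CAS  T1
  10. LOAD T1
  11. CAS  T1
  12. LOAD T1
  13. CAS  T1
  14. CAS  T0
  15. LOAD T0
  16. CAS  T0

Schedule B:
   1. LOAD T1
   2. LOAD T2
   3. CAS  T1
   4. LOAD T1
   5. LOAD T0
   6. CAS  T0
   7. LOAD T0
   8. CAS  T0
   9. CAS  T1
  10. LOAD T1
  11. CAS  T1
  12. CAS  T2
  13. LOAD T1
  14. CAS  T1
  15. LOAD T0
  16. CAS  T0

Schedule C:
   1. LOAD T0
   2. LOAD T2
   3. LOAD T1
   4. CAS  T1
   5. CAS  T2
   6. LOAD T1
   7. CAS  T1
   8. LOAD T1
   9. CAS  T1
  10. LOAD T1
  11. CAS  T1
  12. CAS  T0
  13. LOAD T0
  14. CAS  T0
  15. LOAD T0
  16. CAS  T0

Run A:
step 1: T1 LOAD ⇒ load; ctr=1 reg=1
step 2: T2 LOAD ⇒ load; ctr=1 reg=1
step 3: T2 CAS ⇒ ok; ctr=2 reg=1
step 4: T0 LOAD ⇒ load; ctr=2 reg=2
step 5: T1 CAS ⇒ retry; ctr=2 reg=1
step 6: T0 CAS ⇒ ok; ctr=3 reg=2
step 7: T0 LOAD ⇒ load; ctr=3 reg=3
step 8: T1 LOAD ⇒ load; ctr=3 reg=3
step 9: T1 CAS ⇒ ok; ctr=4 reg=3
step 10: T1 LOAD ⇒ load; ctr=4 reg=4
step 11: T1 CAS ⇒ ok; ctr=5 reg=4
step 12: T1 LOAD ⇒ load; ctr=5 reg=5
step 13: T1 CAS ⇒ ok; ctr=6 reg=5
step 14: T0 CAS ⇒ retry; ctr=6 reg=3
step 15: T0 LOAD ⇒ load; ctr=6 reg=6
step 16: T0 CAS ⇒ ok; ctr=7 reg=6

A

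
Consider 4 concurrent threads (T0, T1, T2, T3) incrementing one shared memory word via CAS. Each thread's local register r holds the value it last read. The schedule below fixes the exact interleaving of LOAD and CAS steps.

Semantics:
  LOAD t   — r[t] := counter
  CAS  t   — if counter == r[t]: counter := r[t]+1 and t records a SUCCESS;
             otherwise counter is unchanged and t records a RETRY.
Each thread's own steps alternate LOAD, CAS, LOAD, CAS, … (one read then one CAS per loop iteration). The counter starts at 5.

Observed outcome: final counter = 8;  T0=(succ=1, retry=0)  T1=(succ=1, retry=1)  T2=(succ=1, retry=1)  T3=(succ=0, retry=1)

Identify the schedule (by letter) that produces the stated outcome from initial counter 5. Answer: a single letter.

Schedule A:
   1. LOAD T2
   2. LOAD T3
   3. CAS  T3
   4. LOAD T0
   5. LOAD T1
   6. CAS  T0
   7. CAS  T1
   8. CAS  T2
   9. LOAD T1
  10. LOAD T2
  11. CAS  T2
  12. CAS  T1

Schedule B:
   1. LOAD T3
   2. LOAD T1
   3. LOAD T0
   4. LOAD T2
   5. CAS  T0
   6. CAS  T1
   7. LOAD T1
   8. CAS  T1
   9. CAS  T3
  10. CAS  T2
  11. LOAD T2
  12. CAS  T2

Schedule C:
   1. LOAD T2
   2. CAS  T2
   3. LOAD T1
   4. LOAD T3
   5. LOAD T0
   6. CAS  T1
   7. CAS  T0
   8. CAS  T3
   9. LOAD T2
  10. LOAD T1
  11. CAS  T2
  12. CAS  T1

Run B:
#1 T3 reads 5
#2 T1 reads 5
#3 T0 reads 5
#4 T2 reads 5
#5 T0 CAS(5→6) writes; counter now 6
#6 T1 CAS(5→6) fails; counter now 6
#7 T1 reads 6
#8 T1 CAS(6→7) writes; counter now 7
#9 T3 CAS(5→6) fails; counter now 7
#10 T2 CAS(5→6) fails; counter now 7
#11 T2 reads 7
#12 T2 CAS(7→8) writes; counter now 8

B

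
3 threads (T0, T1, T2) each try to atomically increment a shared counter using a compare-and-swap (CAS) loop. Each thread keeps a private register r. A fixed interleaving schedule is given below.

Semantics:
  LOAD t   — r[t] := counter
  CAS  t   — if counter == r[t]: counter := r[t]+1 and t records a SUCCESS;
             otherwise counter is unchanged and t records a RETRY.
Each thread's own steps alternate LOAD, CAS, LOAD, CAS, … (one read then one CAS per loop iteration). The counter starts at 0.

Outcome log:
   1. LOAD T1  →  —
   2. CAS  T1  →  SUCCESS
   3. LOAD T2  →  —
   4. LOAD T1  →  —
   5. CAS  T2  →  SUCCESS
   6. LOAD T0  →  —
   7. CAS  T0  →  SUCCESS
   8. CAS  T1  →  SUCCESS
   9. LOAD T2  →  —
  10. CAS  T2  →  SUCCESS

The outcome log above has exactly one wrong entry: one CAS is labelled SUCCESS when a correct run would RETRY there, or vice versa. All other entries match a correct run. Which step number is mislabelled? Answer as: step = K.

Re-executing:
[1] T1.load  rd  (counter 0, T1.r 0)
[2] T1.cas  hit  (counter 1, T1.r 0)
[3] T2.load  rd  (counter 1, T2.r 1)
[4] T1.load  rd  (counter 1, T1.r 1)
[5] T2.cas  hit  (counter 2, T2.r 1)
[6] T0.load  rd  (counter 2, T0.r 2)
[7] T0.cas  hit  (counter 3, T0.r 2)
[8] T1.cas  miss  (counter 3, T1.r 1)
[9] T2.load  rd  (counter 3, T2.r 3)
[10] T2.cas  hit  (counter 4, T2.r 3)
Flip is step 8.

step = 8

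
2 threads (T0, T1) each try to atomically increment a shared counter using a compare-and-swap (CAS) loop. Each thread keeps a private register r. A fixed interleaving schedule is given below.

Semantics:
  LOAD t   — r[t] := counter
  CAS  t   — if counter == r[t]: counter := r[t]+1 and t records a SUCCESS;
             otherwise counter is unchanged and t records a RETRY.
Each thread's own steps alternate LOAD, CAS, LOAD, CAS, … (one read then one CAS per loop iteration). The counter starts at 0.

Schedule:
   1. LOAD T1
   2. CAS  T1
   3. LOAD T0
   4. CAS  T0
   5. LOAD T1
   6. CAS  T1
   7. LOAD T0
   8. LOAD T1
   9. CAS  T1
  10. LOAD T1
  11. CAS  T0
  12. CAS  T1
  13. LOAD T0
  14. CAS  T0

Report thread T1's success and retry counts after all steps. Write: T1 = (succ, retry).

T1 = (4, 0)

T1 LOAD — after: cnt=0, r=0 — load
T1 CAS — after: cnt=1, r=0 — ok
T0 LOAD — after: cnt=1, r=1 — load
T0 CAS — after: cnt=2, r=1 — ok
T1 LOAD — after: cnt=2, r=2 — load
T1 CAS — after: cnt=3, r=2 — ok
T0 LOAD — after: cnt=3, r=3 — load
T1 LOAD — after: cnt=3, r=3 — load
T1 CAS — after: cnt=4, r=3 — ok
T1 LOAD — after: cnt=4, r=4 — load
T0 CAS — after: cnt=4, r=3 — retry
T1 CAS — after: cnt=5, r=4 — ok
T0 LOAD — after: cnt=5, r=5 — load
T0 CAS — after: cnt=6, r=5 — ok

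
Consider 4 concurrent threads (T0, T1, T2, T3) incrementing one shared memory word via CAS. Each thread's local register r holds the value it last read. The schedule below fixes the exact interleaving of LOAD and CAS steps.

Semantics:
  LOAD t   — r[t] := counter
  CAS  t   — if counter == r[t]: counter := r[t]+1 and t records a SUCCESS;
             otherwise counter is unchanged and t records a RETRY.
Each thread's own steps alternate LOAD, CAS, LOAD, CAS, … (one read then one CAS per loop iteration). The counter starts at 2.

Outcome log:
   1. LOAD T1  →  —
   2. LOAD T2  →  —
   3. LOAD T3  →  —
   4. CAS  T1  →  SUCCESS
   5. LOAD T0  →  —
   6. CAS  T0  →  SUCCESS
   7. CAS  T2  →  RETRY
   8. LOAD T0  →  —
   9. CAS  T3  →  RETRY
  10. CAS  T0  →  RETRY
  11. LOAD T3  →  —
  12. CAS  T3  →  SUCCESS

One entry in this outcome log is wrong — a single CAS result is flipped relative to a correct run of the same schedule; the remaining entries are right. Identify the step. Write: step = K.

Reference trace:
1. LOAD T1 → mem=2 r[T1]=2 [LOAD]
2. LOAD T2 → mem=2 r[T2]=2 [LOAD]
3. LOAD T3 → mem=2 r[T3]=2 [LOAD]
4. CAS T1 → mem=3 r[T1]=2 [OK]
5. LOAD T0 → mem=3 r[T0]=3 [LOAD]
6. CAS T0 → mem=4 r[T0]=3 [OK]
7. CAS T2 → mem=4 r[T2]=2 [RETRY]
8. LOAD T0 → mem=4 r[T0]=4 [LOAD]
9. CAS T3 → mem=4 r[T3]=2 [RETRY]
10. CAS T0 → mem=5 r[T0]=4 [OK]
11. LOAD T3 → mem=5 r[T3]=5 [LOAD]
12. CAS T3 → mem=6 r[T3]=5 [OK]
Mismatch at 10.

step = 10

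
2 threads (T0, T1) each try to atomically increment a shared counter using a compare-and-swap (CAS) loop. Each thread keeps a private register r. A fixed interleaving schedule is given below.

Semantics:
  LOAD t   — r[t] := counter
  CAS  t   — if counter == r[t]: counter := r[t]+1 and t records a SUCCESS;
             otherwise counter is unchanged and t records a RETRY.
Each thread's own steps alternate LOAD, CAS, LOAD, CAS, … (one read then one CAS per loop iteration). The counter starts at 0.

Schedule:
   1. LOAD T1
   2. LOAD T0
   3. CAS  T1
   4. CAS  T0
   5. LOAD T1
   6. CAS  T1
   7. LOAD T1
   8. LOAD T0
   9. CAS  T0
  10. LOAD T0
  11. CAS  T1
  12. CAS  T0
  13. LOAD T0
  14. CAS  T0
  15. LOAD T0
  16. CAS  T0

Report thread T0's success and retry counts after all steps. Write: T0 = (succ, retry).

   1) LOAD T1:  M=0  r_T1=0
   2) LOAD T0:  M=0  r_T0=0
   3) CAS  T1:  M=1  r_T1=0 ✓
   4) CAS  T0:  M=1  r_T0=0 ✗
   5) LOAD T1:  M=1  r_T1=1
   6) CAS  T1:  M=2  r_T1=1 ✓
   7) LOAD T1:  M=2  r_T1=2
   8) LOAD T0:  M=2  r_T0=2
   9) CAS  T0:  M=3  r_T0=2 ✓
  10) LOAD T0:  M=3  r_T0=3
  11) CAS  T1:  M=3  r_T1=2 ✗
  12) CAS  T0:  M=4  r_T0=3 ✓
  13) LOAD T0:  M=4  r_T0=4
  14) CAS  T0:  M=5  r_T0=4 ✓
  15) LOAD T0:  M=5  r_T0=5
  16) CAS  T0:  M=6  r_T0=5 ✓

T0 = (4, 1)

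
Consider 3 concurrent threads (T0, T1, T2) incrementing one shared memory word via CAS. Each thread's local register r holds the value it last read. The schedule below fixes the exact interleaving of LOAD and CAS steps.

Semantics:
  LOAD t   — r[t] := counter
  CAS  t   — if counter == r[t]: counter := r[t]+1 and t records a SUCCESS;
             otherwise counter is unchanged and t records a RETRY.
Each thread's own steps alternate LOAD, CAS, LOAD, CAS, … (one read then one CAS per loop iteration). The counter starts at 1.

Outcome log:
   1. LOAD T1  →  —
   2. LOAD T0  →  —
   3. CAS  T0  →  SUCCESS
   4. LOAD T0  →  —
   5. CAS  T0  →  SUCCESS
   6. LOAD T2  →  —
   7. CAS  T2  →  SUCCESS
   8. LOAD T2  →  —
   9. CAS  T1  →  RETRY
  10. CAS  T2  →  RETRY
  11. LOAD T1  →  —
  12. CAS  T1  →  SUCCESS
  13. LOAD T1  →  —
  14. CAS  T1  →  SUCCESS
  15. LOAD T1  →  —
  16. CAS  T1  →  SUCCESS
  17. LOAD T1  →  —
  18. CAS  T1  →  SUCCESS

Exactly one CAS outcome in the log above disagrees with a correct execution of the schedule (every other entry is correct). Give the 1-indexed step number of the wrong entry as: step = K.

step = 10

Re-executing:
#1 T1 reads 1
#2 T0 reads 1
#3 T0 CAS(1→2) writes; counter now 2
#4 T0 reads 2
#5 T0 CAS(2→3) writes; counter now 3
#6 T2 reads 3
#7 T2 CAS(3→4) writes; counter now 4
#8 T2 reads 4
#9 T1 CAS(1→2) fails; counter now 4
#10 T2 CAS(4→5) writes; counter now 5
#11 T1 reads 5
#12 T1 CAS(5→6) writes; counter now 6
#13 T1 reads 6
#14 T1 CAS(6→7) writes; counter now 7
#15 T1 reads 7
#16 T1 CAS(7→8) writes; counter now 8
#17 T1 reads 8
#18 T1 CAS(8→9) writes; counter now 9
Mismatch at 10.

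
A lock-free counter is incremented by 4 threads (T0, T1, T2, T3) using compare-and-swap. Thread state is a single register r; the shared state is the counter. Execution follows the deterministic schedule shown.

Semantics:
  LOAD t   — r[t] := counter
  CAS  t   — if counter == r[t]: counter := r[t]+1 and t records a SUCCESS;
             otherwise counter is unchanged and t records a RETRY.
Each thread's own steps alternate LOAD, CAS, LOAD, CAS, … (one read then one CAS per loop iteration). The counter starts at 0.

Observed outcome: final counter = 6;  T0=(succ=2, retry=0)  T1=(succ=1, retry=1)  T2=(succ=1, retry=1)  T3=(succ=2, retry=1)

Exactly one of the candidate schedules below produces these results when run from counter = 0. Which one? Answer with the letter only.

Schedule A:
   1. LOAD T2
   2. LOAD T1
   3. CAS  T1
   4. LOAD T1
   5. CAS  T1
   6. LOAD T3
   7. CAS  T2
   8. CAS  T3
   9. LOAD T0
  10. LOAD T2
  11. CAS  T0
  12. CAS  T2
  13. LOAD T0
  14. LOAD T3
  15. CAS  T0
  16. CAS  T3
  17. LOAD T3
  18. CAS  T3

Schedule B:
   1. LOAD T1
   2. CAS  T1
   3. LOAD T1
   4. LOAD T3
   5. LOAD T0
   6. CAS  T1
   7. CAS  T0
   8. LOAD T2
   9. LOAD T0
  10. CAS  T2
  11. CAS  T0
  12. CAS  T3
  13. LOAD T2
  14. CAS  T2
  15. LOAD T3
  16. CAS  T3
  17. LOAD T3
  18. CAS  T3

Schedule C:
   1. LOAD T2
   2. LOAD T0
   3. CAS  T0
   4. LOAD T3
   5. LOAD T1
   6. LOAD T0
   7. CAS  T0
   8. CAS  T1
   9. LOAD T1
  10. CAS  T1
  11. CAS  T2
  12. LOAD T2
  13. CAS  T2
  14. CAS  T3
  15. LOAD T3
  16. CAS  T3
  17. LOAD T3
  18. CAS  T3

C

Simulating candidate C:
1. LOAD T2 → mem=0 r[T2]=0 [LOAD]
2. LOAD T0 → mem=0 r[T0]=0 [LOAD]
3. CAS T0 → mem=1 r[T0]=0 [OK]
4. LOAD T3 → mem=1 r[T3]=1 [LOAD]
5. LOAD T1 → mem=1 r[T1]=1 [LOAD]
6. LOAD T0 → mem=1 r[T0]=1 [LOAD]
7. CAS T0 → mem=2 r[T0]=1 [OK]
8. CAS T1 → mem=2 r[T1]=1 [RETRY]
9. LOAD T1 → mem=2 r[T1]=2 [LOAD]
10. CAS T1 → mem=3 r[T1]=2 [OK]
11. CAS T2 → mem=3 r[T2]=0 [RETRY]
12. LOAD T2 → mem=3 r[T2]=3 [LOAD]
13. CAS T2 → mem=4 r[T2]=3 [OK]
14. CAS T3 → mem=4 r[T3]=1 [RETRY]
15. LOAD T3 → mem=4 r[T3]=4 [LOAD]
16. CAS T3 → mem=5 r[T3]=4 [OK]
17. LOAD T3 → mem=5 r[T3]=5 [LOAD]
18. CAS T3 → mem=6 r[T3]=5 [OK]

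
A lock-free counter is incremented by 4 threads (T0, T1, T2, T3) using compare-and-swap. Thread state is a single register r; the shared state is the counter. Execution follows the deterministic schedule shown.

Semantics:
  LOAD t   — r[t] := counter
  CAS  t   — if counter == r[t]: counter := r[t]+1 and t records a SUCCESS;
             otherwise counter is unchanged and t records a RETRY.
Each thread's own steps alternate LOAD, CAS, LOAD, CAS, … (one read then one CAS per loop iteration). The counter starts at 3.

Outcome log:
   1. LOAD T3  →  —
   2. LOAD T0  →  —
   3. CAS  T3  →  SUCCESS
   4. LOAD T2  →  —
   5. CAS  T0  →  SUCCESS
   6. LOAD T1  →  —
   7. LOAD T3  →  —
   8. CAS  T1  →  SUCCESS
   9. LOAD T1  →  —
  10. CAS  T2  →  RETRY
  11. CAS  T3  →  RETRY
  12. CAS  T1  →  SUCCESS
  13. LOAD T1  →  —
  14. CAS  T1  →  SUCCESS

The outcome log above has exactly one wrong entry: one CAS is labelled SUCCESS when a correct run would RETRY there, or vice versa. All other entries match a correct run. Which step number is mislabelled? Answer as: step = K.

Re-executing:
[1] T3.load  rd  (counter 3, T3.r 3)
[2] T0.load  rd  (counter 3, T0.r 3)
[3] T3.cas  hit  (counter 4, T3.r 3)
[4] T2.load  rd  (counter 4, T2.r 4)
[5] T0.cas  miss  (counter 4, T0.r 3)
[6] T1.load  rd  (counter 4, T1.r 4)
[7] T3.load  rd  (counter 4, T3.r 4)
[8] T1.cas  hit  (counter 5, T1.r 4)
[9] T1.load  rd  (counter 5, T1.r 5)
[10] T2.cas  miss  (counter 5, T2.r 4)
[11] T3.cas  miss  (counter 5, T3.r 4)
[12] T1.cas  hit  (counter 6, T1.r 5)
[13] T1.load  rd  (counter 6, T1.r 6)
[14] T1.cas  hit  (counter 7, T1.r 6)
Flip is step 5.

step = 5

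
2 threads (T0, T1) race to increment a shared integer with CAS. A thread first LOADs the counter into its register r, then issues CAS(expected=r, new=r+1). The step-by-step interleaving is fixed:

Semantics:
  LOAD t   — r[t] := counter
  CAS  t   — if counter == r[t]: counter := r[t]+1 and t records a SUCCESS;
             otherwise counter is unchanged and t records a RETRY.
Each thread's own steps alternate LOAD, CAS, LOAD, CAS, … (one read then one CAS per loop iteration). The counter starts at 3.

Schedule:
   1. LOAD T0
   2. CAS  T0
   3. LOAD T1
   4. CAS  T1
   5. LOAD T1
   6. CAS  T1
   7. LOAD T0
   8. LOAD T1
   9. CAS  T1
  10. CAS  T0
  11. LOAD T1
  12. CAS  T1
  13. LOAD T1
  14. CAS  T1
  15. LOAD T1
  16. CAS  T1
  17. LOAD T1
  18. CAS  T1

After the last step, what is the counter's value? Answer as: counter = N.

#1 T0 reads 3
#2 T0 CAS(3→4) writes; counter now 4
#3 T1 reads 4
#4 T1 CAS(4→5) writes; counter now 5
#5 T1 reads 5
#6 T1 CAS(5→6) writes; counter now 6
#7 T0 reads 6
#8 T1 reads 6
#9 T1 CAS(6→7) writes; counter now 7
#10 T0 CAS(6→7) fails; counter now 7
#11 T1 reads 7
#12 T1 CAS(7→8) writes; counter now 8
#13 T1 reads 8
#14 T1 CAS(8→9) writes; counter now 9
#15 T1 reads 9
#16 T1 CAS(9→10) writes; counter now 10
#17 T1 reads 10
#18 T1 CAS(10→11) writes; counter now 11

counter = 11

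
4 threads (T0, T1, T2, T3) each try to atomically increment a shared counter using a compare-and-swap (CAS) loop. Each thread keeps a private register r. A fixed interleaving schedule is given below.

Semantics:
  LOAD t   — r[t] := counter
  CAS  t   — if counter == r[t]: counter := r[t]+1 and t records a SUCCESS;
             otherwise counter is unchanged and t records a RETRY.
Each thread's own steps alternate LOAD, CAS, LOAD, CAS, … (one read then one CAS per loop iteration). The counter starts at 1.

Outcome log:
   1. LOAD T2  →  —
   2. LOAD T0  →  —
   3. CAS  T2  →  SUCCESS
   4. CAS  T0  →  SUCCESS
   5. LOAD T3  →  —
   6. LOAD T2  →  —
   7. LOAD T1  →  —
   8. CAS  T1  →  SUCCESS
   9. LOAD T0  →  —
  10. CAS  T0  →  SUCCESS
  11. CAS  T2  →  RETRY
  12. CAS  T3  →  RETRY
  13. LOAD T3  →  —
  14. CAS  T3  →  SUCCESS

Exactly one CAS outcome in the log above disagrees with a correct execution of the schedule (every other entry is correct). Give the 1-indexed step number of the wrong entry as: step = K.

step = 4

Correct run:
   1) LOAD T2:  M=1  r_T2=1
   2) LOAD T0:  M=1  r_T0=1
   3) CAS  T2:  M=2  r_T2=1 ✓
   4) CAS  T0:  M=2  r_T0=1 ✗
   5) LOAD T3:  M=2  r_T3=2
   6) LOAD T2:  M=2  r_T2=2
   7) LOAD T1:  M=2  r_T1=2
   8) CAS  T1:  M=3  r_T1=2 ✓
   9) LOAD T0:  M=3  r_T0=3
  10) CAS  T0:  M=4  r_T0=3 ✓
  11) CAS  T2:  M=4  r_T2=2 ✗
  12) CAS  T3:  M=4  r_T3=2 ✗
  13) LOAD T3:  M=4  r_T3=4
  14) CAS  T3:  M=5  r_T3=4 ✓
Mismatch at 4.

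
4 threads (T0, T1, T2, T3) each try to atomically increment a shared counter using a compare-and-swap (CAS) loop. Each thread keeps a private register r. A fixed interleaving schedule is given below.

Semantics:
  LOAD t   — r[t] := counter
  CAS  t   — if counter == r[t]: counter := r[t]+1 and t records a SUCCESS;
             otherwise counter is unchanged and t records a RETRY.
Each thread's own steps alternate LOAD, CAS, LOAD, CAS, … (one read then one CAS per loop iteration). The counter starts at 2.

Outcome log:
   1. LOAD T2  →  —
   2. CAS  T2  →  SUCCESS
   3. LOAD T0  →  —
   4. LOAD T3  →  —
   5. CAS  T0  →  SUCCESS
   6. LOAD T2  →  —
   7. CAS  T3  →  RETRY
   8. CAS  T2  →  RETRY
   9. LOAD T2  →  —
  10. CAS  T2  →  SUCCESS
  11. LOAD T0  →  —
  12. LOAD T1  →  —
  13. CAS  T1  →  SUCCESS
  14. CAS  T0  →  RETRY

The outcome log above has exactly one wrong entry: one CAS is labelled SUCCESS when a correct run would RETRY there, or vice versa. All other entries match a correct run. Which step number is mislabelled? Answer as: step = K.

step = 8

Reference trace:
T2 LOAD — after: cnt=2, r=2 — load
T2 CAS — after: cnt=3, r=2 — ok
T0 LOAD — after: cnt=3, r=3 — load
T3 LOAD — after: cnt=3, r=3 — load
T0 CAS — after: cnt=4, r=3 — ok
T2 LOAD — after: cnt=4, r=4 — load
T3 CAS — after: cnt=4, r=3 — retry
T2 CAS — after: cnt=5, r=4 — ok
T2 LOAD — after: cnt=5, r=5 — load
T2 CAS — after: cnt=6, r=5 — ok
T0 LOAD — after: cnt=6, r=6 — load
T1 LOAD — after: cnt=6, r=6 — load
T1 CAS — after: cnt=7, r=6 — ok
T0 CAS — after: cnt=7, r=6 — retry
Mismatch at 8.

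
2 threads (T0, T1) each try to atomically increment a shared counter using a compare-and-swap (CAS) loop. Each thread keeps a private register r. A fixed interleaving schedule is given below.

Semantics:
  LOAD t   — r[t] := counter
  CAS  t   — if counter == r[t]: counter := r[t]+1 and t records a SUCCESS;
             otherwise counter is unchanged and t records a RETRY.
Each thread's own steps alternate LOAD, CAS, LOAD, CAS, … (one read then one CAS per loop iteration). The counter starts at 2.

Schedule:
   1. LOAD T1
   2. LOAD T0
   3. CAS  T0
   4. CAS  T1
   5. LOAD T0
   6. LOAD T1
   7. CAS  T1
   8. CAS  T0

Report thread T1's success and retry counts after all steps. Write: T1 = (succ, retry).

T1 LOAD — after: cnt=2, r=2 — load
T0 LOAD — after: cnt=2, r=2 — load
T0 CAS — after: cnt=3, r=2 — ok
T1 CAS — after: cnt=3, r=2 — retry
T0 LOAD — after: cnt=3, r=3 — load
T1 LOAD — after: cnt=3, r=3 — load
T1 CAS — after: cnt=4, r=3 — ok
T0 CAS — after: cnt=4, r=3 — retry

T1 = (1, 1)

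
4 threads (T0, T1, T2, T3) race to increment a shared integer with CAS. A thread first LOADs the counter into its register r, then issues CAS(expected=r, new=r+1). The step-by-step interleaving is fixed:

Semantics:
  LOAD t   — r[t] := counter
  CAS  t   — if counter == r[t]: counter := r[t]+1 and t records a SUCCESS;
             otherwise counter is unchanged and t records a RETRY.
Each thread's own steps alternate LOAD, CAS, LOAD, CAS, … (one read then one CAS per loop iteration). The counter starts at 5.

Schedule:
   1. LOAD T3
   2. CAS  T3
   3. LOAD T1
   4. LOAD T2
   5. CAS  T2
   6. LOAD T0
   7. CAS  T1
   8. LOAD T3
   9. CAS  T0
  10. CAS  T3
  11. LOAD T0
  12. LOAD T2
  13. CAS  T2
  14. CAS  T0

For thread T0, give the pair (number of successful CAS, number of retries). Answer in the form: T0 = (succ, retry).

T0 = (1, 1)

[1] T3.load  rd  (counter 5, T3.r 5)
[2] T3.cas  hit  (counter 6, T3.r 5)
[3] T1.load  rd  (counter 6, T1.r 6)
[4] T2.load  rd  (counter 6, T2.r 6)
[5] T2.cas  hit  (counter 7, T2.r 6)
[6] T0.load  rd  (counter 7, T0.r 7)
[7] T1.cas  miss  (counter 7, T1.r 6)
[8] T3.load  rd  (counter 7, T3.r 7)
[9] T0.cas  hit  (counter 8, T0.r 7)
[10] T3.cas  miss  (counter 8, T3.r 7)
[11] T0.load  rd  (counter 8, T0.r 8)
[12] T2.load  rd  (counter 8, T2.r 8)
[13] T2.cas  hit  (counter 9, T2.r 8)
[14] T0.cas  miss  (counter 9, T0.r 8)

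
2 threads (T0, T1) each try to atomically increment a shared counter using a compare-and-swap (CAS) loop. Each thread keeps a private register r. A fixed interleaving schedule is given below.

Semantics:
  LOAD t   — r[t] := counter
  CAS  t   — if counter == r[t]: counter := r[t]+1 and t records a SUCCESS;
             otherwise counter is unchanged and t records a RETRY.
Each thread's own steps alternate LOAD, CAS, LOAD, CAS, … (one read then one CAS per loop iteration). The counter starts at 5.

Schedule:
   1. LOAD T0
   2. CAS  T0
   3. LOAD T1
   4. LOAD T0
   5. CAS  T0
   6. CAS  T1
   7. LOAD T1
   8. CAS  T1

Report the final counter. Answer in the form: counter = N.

   1) LOAD T0:  M=5  r_T0=5
   2) CAS  T0:  M=6  r_T0=5 ✓
   3) LOAD T1:  M=6  r_T1=6
   4) LOAD T0:  M=6  r_T0=6
   5) CAS  T0:  M=7  r_T0=6 ✓
   6) CAS  T1:  M=7  r_T1=6 ✗
   7) LOAD T1:  M=7  r_T1=7
   8) CAS  T1:  M=8  r_T1=7 ✓

counter = 8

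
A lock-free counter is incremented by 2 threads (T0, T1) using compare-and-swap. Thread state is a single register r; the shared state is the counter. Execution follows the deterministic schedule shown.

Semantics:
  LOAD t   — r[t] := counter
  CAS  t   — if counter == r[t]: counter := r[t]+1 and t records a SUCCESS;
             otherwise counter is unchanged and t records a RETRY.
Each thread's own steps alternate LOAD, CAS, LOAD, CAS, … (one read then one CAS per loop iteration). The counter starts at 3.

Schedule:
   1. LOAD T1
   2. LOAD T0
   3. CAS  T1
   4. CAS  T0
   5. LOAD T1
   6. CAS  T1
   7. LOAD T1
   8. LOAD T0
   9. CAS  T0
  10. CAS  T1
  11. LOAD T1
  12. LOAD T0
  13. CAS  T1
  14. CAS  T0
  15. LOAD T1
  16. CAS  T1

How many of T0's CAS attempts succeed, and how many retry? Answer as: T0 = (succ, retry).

   1) LOAD T1:  M=3  r_T1=3
   2) LOAD T0:  M=3  r_T0=3
   3) CAS  T1:  M=4  r_T1=3 ✓
   4) CAS  T0:  M=4  r_T0=3 ✗
   5) LOAD T1:  M=4  r_T1=4
   6) CAS  T1:  M=5  r_T1=4 ✓
   7) LOAD T1:  M=5  r_T1=5
   8) LOAD T0:  M=5  r_T0=5
   9) CAS  T0:  M=6  r_T0=5 ✓
  10) CAS  T1:  M=6  r_T1=5 ✗
  11) LOAD T1:  M=6  r_T1=6
  12) LOAD T0:  M=6  r_T0=6
  13) CAS  T1:  M=7  r_T1=6 ✓
  14) CAS  T0:  M=7  r_T0=6 ✗
  15) LOAD T1:  M=7  r_T1=7
  16) CAS  T1:  M=8  r_T1=7 ✓

T0 = (1, 2)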